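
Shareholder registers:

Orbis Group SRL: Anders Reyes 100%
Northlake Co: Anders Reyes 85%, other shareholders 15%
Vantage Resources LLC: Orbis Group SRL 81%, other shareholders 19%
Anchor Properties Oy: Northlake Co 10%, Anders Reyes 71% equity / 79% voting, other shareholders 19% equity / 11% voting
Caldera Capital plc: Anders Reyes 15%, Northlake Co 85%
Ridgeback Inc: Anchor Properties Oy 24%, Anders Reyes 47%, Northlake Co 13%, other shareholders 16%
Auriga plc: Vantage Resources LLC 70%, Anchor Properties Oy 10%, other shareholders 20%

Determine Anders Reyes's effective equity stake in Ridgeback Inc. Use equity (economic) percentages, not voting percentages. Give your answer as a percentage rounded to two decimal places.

77.13%

Anders reaches Ridgeback along 4 paths.
Via Northlake → Anchor: 85% × 10% × 24% = 2.04%.
Via Anchor: 71% × 24% = 17.04%.
Direct stake: 47% = 47%.
Via Northlake: 85% × 13% = 11.05%.
Total: 2.04% + 17.04% + 47% + 11.05% = 77.13%.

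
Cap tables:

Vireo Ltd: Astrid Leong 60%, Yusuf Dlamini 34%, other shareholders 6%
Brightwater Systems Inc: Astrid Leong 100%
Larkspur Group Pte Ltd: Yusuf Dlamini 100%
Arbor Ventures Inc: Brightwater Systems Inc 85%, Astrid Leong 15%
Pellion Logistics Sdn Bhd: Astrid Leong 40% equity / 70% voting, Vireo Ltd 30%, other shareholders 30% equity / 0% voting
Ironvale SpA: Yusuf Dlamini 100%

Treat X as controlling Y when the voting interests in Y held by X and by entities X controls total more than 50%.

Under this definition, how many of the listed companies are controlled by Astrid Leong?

4

Astrid holds 60% of Vireo, so Astrid controls Vireo.
Astrid holds 100% of Brightwater, so Astrid controls Brightwater.
Brightwater and Astrid together hold 85% + 15% = 100% of Arbor, so Astrid controls Arbor.
Astrid and Vireo together hold 70% + 30% = 100% of Pellion, so Astrid controls Pellion.
No other company's threshold is met.
Astrid controls 4 companies.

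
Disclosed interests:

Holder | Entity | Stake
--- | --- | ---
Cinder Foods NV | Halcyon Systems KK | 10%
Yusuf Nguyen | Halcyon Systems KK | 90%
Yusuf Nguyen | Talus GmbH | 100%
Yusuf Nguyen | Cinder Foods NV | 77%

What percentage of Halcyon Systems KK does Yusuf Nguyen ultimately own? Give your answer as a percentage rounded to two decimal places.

97.70%

Yusuf reaches Halcyon along 2 paths.
Via Cinder: 77% × 10% = 7.7%.
Direct stake: 90% = 90%.
Total: 7.7% + 90% = 97.7%.
Rounded: 97.70%.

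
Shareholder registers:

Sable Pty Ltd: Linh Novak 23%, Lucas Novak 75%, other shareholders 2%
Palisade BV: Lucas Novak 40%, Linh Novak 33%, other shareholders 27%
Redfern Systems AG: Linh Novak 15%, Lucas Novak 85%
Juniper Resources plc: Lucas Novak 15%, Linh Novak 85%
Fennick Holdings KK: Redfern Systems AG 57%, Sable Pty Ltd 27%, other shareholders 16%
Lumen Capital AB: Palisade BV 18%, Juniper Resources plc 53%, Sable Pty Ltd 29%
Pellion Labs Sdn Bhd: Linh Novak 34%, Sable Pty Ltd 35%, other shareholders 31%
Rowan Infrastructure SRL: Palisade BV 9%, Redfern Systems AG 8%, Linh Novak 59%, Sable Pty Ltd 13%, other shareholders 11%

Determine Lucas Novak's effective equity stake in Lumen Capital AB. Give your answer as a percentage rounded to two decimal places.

36.90%

Lucas reaches Lumen along 3 paths.
Via Palisade: 40% × 18% = 7.2%.
Via Juniper: 15% × 53% = 7.95%.
Via Sable: 75% × 29% = 21.75%.
Total: 7.2% + 7.95% + 21.75% = 36.9%.
Rounded: 36.90%.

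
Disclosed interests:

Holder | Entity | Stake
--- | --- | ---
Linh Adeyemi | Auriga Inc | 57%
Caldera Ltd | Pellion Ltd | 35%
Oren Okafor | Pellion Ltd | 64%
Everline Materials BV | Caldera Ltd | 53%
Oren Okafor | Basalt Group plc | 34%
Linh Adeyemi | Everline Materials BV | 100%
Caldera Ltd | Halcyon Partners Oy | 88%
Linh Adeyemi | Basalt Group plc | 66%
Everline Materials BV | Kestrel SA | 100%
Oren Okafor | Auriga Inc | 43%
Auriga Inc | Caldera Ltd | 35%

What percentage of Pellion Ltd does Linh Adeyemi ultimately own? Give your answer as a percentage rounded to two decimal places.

Linh reaches Pellion along 2 paths.
Via Everline → Caldera: 100% × 53% × 35% = 18.55%.
Via Auriga → Caldera: 57% × 35% × 35% = 6.9825%.
Total: 18.55% + 6.9825% = 25.5325%.
Rounded: 25.53%.

25.53%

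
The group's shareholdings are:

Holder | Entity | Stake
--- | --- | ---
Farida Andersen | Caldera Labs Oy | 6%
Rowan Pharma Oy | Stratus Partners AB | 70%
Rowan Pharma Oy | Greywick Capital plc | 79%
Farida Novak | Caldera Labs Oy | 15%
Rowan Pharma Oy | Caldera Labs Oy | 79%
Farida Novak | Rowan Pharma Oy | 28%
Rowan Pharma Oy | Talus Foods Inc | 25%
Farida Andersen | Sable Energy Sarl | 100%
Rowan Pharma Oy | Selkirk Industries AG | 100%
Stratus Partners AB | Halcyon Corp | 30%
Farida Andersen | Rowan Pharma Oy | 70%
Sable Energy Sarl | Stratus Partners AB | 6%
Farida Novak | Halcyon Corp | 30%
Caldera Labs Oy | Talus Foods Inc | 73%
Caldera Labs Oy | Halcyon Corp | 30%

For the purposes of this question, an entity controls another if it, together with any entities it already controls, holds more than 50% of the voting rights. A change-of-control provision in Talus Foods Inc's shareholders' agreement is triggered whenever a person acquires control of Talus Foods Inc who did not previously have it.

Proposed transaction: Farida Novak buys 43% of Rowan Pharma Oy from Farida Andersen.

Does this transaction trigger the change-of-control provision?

The purchase adds only to Farida Novak's holdings (Farida Andersen's stake shrinks), so Farida Novak is the only person who could newly come to control Talus.
Farida Novak's largest direct stake is 30% in Halcyon, which does not meet the threshold, so Farida Novak controls no company.
Neither Farida Novak nor any entity Farida Novak controls holds any voting interest in Talus.
So before the transaction, Farida Novak does not control Talus.
After the purchase, Farida Novak's direct stake in Rowan rises to 28% + 43% = 71%, and Farida Andersen's stake falls to 27%.
Farida Novak holds 71% of Rowan, so Farida Novak controls Rowan.
Rowan and Farida Novak together hold 79% + 15% = 94% of Caldera, so Farida Novak controls Caldera.
Rowan and Caldera together hold 25% + 73% = 98% of Talus, so Farida Novak controls Talus.
Farida Novak did not control Talus before and does after, so the clause is triggered.

Yes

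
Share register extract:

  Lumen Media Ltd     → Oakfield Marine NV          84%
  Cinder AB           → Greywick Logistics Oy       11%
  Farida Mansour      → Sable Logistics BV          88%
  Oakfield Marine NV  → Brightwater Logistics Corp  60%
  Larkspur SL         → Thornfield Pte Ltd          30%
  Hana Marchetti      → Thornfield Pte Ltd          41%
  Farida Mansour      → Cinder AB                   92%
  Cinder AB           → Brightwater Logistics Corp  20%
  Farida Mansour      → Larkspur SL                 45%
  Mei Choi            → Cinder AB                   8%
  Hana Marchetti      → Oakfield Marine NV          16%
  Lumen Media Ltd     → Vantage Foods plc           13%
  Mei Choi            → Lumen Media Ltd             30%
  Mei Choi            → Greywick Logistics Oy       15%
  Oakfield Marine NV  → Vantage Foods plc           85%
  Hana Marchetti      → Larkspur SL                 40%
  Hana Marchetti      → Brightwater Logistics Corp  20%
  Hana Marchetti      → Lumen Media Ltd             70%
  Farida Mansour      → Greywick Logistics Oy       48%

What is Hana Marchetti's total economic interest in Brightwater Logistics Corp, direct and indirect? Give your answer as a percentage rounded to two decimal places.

64.88%

Hana reaches Brightwater along 3 paths.
Via Lumen → Oakfield: 70% × 84% × 60% = 35.28%.
Via Oakfield: 16% × 60% = 9.6%.
Direct stake: 20% = 20%.
Total: 35.28% + 9.6% + 20% = 64.88%.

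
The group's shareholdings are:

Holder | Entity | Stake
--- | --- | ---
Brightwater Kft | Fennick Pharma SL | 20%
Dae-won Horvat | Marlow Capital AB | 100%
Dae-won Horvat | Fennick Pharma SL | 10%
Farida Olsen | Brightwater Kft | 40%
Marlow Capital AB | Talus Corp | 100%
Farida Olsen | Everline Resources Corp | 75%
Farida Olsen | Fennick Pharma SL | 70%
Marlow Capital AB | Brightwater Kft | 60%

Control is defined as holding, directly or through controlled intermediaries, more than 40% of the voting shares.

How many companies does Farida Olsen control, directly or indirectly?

2

Farida holds 70% of Fennick, so Farida controls Fennick.
Farida holds 75% of Everline, so Farida controls Everline.
No other company's threshold is met.
Farida controls 2 companies.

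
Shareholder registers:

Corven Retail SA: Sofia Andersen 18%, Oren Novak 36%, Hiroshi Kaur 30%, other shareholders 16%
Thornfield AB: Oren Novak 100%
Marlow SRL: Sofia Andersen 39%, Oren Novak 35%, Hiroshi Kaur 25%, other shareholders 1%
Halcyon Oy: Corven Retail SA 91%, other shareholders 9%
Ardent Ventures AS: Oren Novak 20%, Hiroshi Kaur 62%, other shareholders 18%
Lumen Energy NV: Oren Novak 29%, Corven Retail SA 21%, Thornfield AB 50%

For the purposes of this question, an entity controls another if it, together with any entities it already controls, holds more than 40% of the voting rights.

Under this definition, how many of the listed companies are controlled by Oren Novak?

2

Oren holds 100% of Thornfield, so Oren controls Thornfield.
Oren and Thornfield together hold 29% + 50% = 79% of Lumen, so Oren controls Lumen.
No other company's threshold is met.
Oren controls 2 companies.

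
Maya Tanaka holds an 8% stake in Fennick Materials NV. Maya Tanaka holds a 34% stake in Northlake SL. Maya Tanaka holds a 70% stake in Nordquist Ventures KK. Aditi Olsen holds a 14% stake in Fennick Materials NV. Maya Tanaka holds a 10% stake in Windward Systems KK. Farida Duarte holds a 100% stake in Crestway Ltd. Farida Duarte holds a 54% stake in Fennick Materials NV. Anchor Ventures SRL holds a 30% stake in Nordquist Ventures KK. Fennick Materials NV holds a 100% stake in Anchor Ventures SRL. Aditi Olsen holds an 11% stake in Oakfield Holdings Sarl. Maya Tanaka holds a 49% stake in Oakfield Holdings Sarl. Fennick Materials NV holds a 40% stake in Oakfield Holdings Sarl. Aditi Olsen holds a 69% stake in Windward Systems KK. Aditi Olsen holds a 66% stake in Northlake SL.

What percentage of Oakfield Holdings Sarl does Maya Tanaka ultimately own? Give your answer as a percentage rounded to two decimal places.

Maya reaches Oakfield along 2 paths.
Direct stake: 49% = 49%.
Via Fennick: 8% × 40% = 3.2%.
Total: 49% + 3.2% = 52.2%.
Rounded: 52.20%.

52.20%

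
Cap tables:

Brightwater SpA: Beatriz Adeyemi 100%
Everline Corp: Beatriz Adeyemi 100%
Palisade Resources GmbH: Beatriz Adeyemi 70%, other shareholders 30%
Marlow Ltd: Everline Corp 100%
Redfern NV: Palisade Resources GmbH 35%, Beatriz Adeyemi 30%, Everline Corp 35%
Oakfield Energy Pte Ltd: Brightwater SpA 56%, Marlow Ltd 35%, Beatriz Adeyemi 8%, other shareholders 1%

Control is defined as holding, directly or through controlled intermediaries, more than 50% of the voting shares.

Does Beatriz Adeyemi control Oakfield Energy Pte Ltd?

Yes

Beatriz holds 100% of Brightwater, so Beatriz controls Brightwater.
Beatriz holds 100% of Everline, so Beatriz controls Everline.
Everline holds 100% of Marlow, so Beatriz controls Marlow.
Brightwater and Marlow and Beatriz together hold 56% + 35% + 8% = 99% of Oakfield, so Beatriz controls Oakfield.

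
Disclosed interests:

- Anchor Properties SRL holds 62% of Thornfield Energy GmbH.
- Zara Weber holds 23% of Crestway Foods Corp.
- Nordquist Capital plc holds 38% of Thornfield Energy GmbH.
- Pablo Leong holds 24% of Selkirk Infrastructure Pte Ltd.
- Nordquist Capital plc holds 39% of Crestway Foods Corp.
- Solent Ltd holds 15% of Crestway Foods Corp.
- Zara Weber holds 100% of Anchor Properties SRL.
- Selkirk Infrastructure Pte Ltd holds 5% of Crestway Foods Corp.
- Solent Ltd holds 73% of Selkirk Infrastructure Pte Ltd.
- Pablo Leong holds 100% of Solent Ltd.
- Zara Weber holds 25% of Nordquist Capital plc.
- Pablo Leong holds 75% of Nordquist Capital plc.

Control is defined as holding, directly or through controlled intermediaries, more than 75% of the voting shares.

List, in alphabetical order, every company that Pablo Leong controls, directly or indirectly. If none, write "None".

Pablo holds 100% of Solent, so Pablo controls Solent.
Solent and Pablo together hold 73% + 24% = 97% of Selkirk, so Pablo controls Selkirk.
No other company's threshold is met.

Selkirk Infrastructure Pte Ltd, Solent Ltd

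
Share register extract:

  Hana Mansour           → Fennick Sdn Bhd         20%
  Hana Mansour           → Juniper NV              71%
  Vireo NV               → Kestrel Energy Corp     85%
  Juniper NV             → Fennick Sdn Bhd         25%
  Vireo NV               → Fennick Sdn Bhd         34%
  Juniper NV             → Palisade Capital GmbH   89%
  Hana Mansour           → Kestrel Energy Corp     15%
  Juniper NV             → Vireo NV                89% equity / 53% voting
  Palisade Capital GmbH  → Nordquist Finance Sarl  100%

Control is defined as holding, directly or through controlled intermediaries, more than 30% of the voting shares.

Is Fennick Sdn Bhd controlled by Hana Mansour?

Hana holds 71% of Juniper, so Hana controls Juniper.
Juniper holds 53% of Vireo, so Hana controls Vireo.
Hana and Juniper and Vireo together hold 20% + 25% + 34% = 79% of Fennick, so Hana controls Fennick.

Yes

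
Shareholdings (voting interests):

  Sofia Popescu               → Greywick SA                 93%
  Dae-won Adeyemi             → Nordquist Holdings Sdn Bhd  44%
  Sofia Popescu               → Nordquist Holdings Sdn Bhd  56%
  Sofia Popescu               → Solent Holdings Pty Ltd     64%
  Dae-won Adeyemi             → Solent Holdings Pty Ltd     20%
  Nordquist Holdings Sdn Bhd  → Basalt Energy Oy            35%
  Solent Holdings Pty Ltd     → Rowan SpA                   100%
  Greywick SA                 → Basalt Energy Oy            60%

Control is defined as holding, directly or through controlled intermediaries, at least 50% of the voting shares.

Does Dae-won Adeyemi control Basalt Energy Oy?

No

Dae-won's largest direct stake is 44% in Nordquist, which does not meet the threshold, so Dae-won controls no company.
Neither Dae-won nor any entity Dae-won controls holds any voting interest in Basalt.
So Dae-won does not control Basalt.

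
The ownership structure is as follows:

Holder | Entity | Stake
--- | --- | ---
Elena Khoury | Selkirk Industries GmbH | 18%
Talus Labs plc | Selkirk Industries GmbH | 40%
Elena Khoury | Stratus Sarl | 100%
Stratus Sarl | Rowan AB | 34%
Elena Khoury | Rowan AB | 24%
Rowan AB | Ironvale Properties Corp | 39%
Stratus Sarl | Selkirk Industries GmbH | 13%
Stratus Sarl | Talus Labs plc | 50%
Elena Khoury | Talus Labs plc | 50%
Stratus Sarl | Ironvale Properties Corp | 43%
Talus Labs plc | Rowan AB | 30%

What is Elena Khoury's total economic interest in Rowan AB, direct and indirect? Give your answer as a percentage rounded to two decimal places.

88.00%

Elena reaches Rowan along 4 paths.
Via Talus: 50% × 30% = 15%.
Via Stratus → Talus: 100% × 50% × 30% = 15%.
Direct stake: 24% = 24%.
Via Stratus: 100% × 34% = 34%.
Total: 15% + 15% + 24% + 34% = 88%.
Rounded: 88.00%.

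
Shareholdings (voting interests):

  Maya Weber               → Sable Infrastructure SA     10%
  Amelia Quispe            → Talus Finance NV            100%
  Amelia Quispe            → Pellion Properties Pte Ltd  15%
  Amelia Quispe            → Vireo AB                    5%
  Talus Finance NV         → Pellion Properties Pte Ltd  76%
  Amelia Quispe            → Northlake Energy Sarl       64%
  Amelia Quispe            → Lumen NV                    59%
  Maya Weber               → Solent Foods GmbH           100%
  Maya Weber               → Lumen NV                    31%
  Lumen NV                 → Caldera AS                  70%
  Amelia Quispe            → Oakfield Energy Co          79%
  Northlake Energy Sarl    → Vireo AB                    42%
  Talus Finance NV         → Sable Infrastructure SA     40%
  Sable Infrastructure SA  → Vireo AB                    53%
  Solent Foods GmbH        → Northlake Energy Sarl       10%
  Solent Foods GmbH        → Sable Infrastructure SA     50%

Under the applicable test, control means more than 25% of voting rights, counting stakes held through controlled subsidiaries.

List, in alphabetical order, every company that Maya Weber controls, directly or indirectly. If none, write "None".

Maya holds 31% of Lumen, so Maya controls Lumen.
Maya holds 100% of Solent, so Maya controls Solent.
Maya and Solent together hold 10% + 50% = 60% of Sable, so Maya controls Sable.
Sable holds 53% of Vireo, so Maya controls Vireo.
Lumen holds 70% of Caldera, so Maya controls Caldera.
No other company's threshold is met.

Caldera AS, Lumen NV, Sable Infrastructure SA, Solent Foods GmbH, Vireo AB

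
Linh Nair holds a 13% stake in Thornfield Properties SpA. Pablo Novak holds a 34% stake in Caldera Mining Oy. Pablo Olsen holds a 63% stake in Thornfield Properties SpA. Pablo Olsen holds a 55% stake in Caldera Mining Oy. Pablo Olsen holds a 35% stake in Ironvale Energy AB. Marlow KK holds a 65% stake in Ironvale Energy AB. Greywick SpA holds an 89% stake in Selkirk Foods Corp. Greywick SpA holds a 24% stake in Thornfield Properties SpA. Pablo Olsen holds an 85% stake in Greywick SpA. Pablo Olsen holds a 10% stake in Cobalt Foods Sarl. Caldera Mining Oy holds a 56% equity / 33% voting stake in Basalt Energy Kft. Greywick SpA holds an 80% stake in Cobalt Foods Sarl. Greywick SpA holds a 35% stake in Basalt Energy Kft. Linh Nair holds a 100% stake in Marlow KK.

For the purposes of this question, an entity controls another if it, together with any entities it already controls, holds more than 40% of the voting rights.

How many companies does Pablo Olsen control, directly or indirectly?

Pablo Olsen holds 85% of Greywick, so Pablo Olsen controls Greywick.
Pablo Olsen holds 55% of Caldera, so Pablo Olsen controls Caldera.
Greywick holds 89% of Selkirk, so Pablo Olsen controls Selkirk.
Caldera and Greywick together hold 33% + 35% = 68% of Basalt, so Pablo Olsen controls Basalt.
Pablo Olsen and Greywick together hold 10% + 80% = 90% of Cobalt, so Pablo Olsen controls Cobalt.
Greywick and Pablo Olsen together hold 24% + 63% = 87% of Thornfield, so Pablo Olsen controls Thornfield.
No other company's threshold is met.
Pablo Olsen controls 6 companies.

6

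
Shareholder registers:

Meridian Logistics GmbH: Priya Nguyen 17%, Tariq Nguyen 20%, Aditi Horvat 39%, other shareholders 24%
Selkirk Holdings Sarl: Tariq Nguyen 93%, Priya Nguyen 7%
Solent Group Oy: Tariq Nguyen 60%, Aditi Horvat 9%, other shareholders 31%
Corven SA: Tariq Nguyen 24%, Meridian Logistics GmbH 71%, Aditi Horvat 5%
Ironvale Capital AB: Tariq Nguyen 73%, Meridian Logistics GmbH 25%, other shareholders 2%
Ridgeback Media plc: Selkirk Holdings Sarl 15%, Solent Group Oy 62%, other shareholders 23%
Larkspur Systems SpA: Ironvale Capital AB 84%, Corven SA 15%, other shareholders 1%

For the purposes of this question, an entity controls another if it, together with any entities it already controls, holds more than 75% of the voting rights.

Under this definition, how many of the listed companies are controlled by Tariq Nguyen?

Tariq holds 93% of Selkirk, so Tariq controls Selkirk.
No other company's threshold is met.
Tariq controls 1 company.

1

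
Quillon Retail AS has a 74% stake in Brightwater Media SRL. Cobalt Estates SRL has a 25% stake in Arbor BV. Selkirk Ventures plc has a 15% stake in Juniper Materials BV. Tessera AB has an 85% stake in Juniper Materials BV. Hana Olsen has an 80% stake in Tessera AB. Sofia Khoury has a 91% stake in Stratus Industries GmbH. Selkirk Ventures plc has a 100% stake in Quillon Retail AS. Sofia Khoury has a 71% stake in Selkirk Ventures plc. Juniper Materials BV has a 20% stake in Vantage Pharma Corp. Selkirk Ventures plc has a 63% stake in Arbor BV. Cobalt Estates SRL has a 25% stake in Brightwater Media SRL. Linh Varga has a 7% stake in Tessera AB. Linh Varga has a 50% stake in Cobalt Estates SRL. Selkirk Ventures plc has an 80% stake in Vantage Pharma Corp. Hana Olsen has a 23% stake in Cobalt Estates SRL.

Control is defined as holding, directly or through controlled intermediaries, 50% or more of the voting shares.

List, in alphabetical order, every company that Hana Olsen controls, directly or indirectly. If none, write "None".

Hana holds 80% of Tessera, so Hana controls Tessera.
Tessera holds 85% of Juniper, so Hana controls Juniper.
No other company's threshold is met.

Juniper Materials BV, Tessera AB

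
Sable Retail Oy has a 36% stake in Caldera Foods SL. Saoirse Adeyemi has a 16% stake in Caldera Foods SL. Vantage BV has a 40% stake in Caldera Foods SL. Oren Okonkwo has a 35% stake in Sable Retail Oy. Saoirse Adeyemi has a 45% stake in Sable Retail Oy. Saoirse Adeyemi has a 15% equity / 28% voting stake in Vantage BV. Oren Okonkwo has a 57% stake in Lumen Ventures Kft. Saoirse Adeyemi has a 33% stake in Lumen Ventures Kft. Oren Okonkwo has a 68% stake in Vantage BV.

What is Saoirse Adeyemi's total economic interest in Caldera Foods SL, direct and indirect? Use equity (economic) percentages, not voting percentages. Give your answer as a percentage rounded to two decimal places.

38.20%

Saoirse reaches Caldera along 3 paths.
Via Vantage: 15% × 40% = 6%.
Via Sable: 45% × 36% = 16.2%.
Direct stake: 16% = 16%.
Total: 6% + 16.2% + 16% = 38.2%.
Rounded: 38.20%.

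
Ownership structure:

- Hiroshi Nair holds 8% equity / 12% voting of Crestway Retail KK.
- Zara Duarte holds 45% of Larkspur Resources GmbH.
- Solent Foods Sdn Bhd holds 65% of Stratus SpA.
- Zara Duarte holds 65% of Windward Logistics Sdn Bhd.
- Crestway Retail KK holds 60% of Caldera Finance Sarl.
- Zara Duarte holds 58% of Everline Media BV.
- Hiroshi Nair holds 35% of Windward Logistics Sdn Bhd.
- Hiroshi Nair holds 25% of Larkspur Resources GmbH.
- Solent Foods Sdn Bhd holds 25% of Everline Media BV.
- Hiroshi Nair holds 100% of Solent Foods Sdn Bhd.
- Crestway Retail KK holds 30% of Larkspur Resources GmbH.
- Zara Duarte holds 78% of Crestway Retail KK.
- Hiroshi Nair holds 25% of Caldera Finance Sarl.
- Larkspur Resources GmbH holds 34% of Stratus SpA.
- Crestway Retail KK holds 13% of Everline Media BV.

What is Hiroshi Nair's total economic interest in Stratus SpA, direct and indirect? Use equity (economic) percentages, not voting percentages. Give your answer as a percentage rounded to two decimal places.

Hiroshi reaches Stratus along 3 paths.
Via Crestway → Larkspur: 8% × 30% × 34% = 0.816%.
Via Larkspur: 25% × 34% = 8.5%.
Via Solent: 100% × 65% = 65%.
Total: 0.816% + 8.5% + 65% = 74.316%.
Rounded: 74.32%.

74.32%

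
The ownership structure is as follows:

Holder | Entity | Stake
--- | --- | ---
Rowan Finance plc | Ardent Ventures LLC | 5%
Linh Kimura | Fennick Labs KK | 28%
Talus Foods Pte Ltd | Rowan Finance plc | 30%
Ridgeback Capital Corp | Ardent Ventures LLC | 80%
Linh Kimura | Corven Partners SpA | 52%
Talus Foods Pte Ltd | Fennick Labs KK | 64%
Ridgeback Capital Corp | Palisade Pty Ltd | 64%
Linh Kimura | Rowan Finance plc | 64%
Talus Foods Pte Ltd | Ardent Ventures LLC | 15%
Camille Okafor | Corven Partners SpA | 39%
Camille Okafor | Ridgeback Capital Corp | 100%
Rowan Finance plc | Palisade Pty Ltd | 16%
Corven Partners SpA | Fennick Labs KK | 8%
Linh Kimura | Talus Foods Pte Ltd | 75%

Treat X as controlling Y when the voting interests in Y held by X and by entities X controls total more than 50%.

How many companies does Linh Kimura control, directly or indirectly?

Linh holds 52% of Corven, so Linh controls Corven.
Linh holds 75% of Talus, so Linh controls Talus.
Linh and Talus together hold 64% + 30% = 94% of Rowan, so Linh controls Rowan.
Linh and Corven and Talus together hold 28% + 8% + 64% = 100% of Fennick, so Linh controls Fennick.
No other company's threshold is met.
Linh controls 4 companies.

4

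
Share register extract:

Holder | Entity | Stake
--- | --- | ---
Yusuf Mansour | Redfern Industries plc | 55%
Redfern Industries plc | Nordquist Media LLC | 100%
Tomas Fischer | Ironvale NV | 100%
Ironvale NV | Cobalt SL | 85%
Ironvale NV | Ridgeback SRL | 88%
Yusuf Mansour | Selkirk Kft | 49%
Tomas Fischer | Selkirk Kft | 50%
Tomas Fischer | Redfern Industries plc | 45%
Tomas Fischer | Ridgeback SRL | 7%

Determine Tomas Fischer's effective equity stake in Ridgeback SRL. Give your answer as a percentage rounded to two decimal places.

Tomas reaches Ridgeback along 2 paths.
Via Ironvale: 100% × 88% = 88%.
Direct stake: 7% = 7%.
Total: 88% + 7% = 95%.
Rounded: 95.00%.

95.00%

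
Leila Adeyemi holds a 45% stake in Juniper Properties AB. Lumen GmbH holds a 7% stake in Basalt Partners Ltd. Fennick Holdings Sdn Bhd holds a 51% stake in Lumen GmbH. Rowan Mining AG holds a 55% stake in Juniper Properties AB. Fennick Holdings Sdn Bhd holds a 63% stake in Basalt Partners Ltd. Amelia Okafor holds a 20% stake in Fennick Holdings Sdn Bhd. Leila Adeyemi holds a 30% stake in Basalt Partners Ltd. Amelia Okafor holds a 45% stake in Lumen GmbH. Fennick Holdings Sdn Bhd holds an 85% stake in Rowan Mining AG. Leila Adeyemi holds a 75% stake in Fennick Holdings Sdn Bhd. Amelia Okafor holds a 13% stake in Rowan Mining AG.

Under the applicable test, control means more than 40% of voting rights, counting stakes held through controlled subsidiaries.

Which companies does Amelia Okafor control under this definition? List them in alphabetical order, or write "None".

Amelia holds 45% of Lumen, so Amelia controls Lumen.
No other company's threshold is met.

Lumen GmbH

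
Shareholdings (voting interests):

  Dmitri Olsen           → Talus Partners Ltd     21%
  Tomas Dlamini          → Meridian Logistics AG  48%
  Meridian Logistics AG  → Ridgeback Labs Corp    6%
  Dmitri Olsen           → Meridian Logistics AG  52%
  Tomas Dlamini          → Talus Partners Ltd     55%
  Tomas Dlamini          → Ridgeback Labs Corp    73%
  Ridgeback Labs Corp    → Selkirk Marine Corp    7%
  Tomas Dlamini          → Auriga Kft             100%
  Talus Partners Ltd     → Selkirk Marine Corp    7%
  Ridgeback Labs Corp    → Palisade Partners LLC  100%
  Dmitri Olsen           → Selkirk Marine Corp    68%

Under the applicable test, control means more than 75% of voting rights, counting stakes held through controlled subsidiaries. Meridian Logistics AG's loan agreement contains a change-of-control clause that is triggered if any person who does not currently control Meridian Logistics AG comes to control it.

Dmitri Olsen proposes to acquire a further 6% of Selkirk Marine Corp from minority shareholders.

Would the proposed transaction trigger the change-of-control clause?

The purchase changes only Dmitri's holdings, so Dmitri is the only person who could newly come to control Meridian.
Dmitri's largest direct stake is 68% in Selkirk, which does not meet the threshold, so Dmitri controls no company.
In Meridian, Dmitri's side holds only 52%, not > 75%.
So before the transaction, Dmitri does not control Meridian.
After the purchase, Dmitri's direct stake in Selkirk rises to 68% + 6% = 74%.
Dmitri's side now holds 74% of Selkirk, not > 75%, so Dmitri still does not control Selkirk.
After the transaction, Dmitri's side holds 52% of Meridian, not > 75%, so Dmitri still does not control Meridian.
No new person acquires control, so the clause is not triggered.

No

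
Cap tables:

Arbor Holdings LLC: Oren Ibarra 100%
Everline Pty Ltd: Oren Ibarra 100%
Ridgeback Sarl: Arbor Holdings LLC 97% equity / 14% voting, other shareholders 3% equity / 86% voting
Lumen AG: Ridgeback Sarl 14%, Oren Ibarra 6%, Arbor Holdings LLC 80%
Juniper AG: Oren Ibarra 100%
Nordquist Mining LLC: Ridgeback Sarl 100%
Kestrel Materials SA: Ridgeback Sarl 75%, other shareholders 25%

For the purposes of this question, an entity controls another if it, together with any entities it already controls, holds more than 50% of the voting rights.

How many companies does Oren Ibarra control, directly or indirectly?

Oren holds 100% of Arbor, so Oren controls Arbor.
Oren holds 100% of Everline, so Oren controls Everline.
Oren and Arbor together hold 6% + 80% = 86% of Lumen, so Oren controls Lumen.
Oren holds 100% of Juniper, so Oren controls Juniper.
No other company's threshold is met.
Oren controls 4 companies.

4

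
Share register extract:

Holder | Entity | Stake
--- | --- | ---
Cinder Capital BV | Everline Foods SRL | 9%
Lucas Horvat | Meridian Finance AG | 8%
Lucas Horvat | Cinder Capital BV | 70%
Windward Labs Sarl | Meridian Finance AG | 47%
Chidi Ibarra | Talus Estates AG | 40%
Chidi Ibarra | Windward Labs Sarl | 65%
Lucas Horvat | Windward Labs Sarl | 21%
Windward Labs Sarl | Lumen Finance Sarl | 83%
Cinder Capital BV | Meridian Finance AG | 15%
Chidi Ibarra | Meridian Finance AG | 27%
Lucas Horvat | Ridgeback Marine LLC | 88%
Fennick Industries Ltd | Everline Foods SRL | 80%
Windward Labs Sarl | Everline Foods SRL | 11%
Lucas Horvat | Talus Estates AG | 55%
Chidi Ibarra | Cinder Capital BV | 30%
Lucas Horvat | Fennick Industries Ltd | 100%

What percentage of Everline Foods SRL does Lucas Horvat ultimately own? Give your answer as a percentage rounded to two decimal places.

Lucas reaches Everline along 3 paths.
Via Fennick: 100% × 80% = 80%.
Via Cinder: 70% × 9% = 6.3%.
Via Windward: 21% × 11% = 2.31%.
Total: 80% + 6.3% + 2.31% = 88.61%.

88.61%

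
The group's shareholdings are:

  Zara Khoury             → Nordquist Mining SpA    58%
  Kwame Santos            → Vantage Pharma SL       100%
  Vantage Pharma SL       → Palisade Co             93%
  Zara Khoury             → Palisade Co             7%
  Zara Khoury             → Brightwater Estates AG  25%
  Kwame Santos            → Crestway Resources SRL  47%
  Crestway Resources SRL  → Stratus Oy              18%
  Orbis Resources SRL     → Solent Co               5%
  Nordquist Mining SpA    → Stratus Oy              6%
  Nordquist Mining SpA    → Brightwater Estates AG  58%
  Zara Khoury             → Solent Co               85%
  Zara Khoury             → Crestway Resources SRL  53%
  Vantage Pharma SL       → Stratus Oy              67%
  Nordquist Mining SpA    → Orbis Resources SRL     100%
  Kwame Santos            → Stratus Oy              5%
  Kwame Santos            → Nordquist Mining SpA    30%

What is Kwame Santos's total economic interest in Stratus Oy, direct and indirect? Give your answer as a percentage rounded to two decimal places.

82.26%

Kwame reaches Stratus along 4 paths.
Direct stake: 5% = 5%.
Via Vantage: 100% × 67% = 67%.
Via Nordquist: 30% × 6% = 1.8%.
Via Crestway: 47% × 18% = 8.46%.
Total: 5% + 67% + 1.8% + 8.46% = 82.26%.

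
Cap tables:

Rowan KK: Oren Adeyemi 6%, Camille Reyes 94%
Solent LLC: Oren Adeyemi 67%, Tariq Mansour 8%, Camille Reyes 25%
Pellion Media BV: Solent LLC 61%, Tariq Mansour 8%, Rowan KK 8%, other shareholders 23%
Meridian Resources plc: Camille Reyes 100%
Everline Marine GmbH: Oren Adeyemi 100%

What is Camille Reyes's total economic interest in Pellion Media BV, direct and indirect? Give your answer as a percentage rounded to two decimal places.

22.77%

Camille reaches Pellion along 2 paths.
Via Solent: 25% × 61% = 15.25%.
Via Rowan: 94% × 8% = 7.52%.
Total: 15.25% + 7.52% = 22.77%.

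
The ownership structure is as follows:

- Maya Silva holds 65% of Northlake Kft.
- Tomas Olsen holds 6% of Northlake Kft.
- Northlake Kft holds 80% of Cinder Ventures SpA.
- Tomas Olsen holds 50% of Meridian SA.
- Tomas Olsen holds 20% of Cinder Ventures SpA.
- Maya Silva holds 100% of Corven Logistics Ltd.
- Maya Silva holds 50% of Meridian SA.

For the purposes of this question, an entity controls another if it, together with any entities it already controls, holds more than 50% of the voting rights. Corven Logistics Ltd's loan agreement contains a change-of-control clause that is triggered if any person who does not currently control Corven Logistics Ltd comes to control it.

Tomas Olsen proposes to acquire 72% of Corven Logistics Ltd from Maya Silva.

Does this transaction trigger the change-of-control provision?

The purchase adds only to Tomas's holdings (Maya's stake shrinks), so Tomas is the only person who could newly come to control Corven.
Tomas's largest direct stake is 50% in Meridian, which does not meet the threshold, so Tomas controls no company.
Neither Tomas nor any entity Tomas controls holds any voting interest in Corven.
So before the transaction, Tomas does not control Corven.
After the purchase, Tomas holds 72% of Corven directly, and Maya's stake falls to 28%.
Tomas holds 72% of Corven, so Tomas controls Corven.
Tomas did not control Corven before and does after, so the clause is triggered.

Yes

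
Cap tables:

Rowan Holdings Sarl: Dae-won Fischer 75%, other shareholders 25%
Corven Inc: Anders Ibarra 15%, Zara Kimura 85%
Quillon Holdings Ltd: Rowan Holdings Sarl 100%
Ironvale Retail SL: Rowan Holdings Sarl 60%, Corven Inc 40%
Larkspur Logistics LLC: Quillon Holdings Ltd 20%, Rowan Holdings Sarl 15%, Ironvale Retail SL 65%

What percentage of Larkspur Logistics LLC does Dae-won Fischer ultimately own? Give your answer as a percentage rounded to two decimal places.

55.50%

Dae-won reaches Larkspur along 3 paths.
Via Rowan → Quillon: 75% × 100% × 20% = 15%.
Via Rowan: 75% × 15% = 11.25%.
Via Rowan → Ironvale: 75% × 60% × 65% = 29.25%.
Total: 15% + 11.25% + 29.25% = 55.5%.
Rounded: 55.50%.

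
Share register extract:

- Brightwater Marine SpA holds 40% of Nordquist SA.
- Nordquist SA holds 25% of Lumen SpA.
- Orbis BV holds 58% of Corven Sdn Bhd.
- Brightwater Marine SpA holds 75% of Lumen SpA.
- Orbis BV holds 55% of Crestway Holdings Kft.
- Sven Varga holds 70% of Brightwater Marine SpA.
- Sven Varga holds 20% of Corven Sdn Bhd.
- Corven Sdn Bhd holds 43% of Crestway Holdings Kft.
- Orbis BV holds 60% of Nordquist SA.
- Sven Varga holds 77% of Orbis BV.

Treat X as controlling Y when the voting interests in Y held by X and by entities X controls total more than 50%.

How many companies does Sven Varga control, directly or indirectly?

6

Sven holds 77% of Orbis, so Sven controls Orbis.
Sven holds 70% of Brightwater, so Sven controls Brightwater.
Sven and Orbis together hold 20% + 58% = 78% of Corven, so Sven controls Corven.
Brightwater and Orbis together hold 40% + 60% = 100% of Nordquist, so Sven controls Nordquist.
Orbis and Corven together hold 55% + 43% = 98% of Crestway, so Sven controls Crestway.
Brightwater and Nordquist together hold 75% + 25% = 100% of Lumen, so Sven controls Lumen.
Sven controls 6 companies.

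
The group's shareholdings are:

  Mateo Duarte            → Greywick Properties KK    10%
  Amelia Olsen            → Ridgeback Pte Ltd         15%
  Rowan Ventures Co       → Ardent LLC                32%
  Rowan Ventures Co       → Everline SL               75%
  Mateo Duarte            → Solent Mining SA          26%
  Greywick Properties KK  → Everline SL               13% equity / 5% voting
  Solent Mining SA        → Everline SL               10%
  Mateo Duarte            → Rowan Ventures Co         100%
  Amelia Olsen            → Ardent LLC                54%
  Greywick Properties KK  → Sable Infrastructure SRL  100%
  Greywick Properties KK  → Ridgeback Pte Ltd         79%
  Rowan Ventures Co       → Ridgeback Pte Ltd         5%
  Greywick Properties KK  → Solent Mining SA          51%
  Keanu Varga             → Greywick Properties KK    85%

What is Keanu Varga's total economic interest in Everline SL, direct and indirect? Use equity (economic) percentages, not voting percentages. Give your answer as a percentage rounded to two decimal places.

15.39%

Keanu reaches Everline along 2 paths.
Via Greywick: 85% × 13% = 11.05%.
Via Greywick → Solent: 85% × 51% × 10% = 4.335%.
Total: 11.05% + 4.335% = 15.385%.
Rounded: 15.39%.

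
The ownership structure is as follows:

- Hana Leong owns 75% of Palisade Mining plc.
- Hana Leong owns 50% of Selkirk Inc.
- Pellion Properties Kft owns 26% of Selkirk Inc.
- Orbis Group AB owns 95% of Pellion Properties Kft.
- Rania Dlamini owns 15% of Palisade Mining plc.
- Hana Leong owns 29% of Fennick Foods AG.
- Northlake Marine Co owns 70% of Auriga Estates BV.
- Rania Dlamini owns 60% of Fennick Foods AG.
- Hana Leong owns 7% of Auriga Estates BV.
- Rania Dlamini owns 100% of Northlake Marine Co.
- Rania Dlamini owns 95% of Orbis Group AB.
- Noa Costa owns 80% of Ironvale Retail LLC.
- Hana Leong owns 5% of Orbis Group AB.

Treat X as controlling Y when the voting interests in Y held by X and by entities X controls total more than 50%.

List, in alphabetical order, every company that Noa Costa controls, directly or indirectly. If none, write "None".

Noa holds 80% of Ironvale, so Noa controls Ironvale.
No other company's threshold is met.

Ironvale Retail LLC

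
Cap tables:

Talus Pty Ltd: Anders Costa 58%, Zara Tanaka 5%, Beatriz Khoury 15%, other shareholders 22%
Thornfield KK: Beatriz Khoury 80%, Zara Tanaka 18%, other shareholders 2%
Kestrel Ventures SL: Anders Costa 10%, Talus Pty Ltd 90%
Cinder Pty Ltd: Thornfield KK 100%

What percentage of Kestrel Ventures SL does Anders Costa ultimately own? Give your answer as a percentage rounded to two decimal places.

62.20%

Anders reaches Kestrel along 2 paths.
Direct stake: 10% = 10%.
Via Talus: 58% × 90% = 52.2%.
Total: 10% + 52.2% = 62.2%.
Rounded: 62.20%.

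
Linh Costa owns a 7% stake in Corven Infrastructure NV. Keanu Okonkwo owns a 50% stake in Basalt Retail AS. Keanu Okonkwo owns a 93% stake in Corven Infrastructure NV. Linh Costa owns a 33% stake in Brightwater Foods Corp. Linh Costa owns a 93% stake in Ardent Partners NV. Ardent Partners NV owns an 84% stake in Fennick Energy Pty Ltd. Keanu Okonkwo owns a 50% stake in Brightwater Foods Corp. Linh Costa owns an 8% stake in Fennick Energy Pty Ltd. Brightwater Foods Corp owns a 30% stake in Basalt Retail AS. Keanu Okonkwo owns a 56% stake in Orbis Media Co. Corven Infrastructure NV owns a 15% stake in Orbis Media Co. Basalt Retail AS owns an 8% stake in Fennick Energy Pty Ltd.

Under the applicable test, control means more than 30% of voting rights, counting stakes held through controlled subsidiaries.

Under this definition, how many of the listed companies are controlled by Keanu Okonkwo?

Keanu holds 50% of Brightwater, so Keanu controls Brightwater.
Brightwater and Keanu together hold 30% + 50% = 80% of Basalt, so Keanu controls Basalt.
Keanu holds 93% of Corven, so Keanu controls Corven.
Corven and Keanu together hold 15% + 56% = 71% of Orbis, so Keanu controls Orbis.
No other company's threshold is met.
Keanu controls 4 companies.

4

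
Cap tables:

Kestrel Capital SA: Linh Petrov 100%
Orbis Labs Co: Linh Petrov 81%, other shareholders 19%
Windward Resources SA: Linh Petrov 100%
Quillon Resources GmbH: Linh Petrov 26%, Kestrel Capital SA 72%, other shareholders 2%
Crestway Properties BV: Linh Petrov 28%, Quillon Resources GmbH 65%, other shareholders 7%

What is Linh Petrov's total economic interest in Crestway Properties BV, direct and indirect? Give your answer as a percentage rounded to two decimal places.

Linh reaches Crestway along 3 paths.
Direct stake: 28% = 28%.
Via Quillon: 26% × 65% = 16.9%.
Via Kestrel → Quillon: 100% × 72% × 65% = 46.8%.
Total: 28% + 16.9% + 46.8% = 91.7%.
Rounded: 91.70%.

91.70%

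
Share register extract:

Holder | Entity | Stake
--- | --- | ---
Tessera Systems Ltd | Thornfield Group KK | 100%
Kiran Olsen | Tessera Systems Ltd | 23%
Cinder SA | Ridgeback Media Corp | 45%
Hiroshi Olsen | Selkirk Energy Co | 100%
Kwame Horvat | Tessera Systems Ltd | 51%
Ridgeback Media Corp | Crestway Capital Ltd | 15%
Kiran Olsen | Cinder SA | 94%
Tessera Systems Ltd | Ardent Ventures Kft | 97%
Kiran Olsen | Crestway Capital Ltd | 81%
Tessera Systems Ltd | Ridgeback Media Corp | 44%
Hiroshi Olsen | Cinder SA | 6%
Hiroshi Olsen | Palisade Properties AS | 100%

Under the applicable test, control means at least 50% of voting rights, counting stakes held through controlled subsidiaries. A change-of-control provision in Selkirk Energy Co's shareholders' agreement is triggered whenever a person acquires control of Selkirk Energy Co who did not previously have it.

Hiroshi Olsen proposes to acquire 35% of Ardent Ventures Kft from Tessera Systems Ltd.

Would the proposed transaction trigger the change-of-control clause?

The purchase adds only to Hiroshi's holdings (Tessera's stake shrinks), so Hiroshi is the only person who could newly come to control Selkirk.
Hiroshi holds 100% of Selkirk, so Hiroshi controls Selkirk.
So Hiroshi already controls Selkirk before the transaction.
After the purchase, Hiroshi holds 35% of Ardent directly, and Tessera's stake falls to 62%.
Hiroshi controlled Selkirk already, so this is not a new person acquiring control; every other person's position is unchanged or reduced.
No new person acquires control, so the clause is not triggered.

No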